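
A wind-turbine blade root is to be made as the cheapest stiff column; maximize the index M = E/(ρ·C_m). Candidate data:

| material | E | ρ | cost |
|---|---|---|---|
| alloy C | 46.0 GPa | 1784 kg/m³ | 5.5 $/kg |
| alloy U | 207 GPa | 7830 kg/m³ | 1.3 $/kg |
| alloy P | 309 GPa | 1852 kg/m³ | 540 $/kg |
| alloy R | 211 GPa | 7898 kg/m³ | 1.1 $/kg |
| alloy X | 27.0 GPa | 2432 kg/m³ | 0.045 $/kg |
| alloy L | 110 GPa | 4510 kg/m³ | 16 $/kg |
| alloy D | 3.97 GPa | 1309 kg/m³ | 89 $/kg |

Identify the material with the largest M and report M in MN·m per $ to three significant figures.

Evaluate M for each candidate:
  alloy X: M = 247 MN·m per $
  alloy R: M = 24.3 MN·m per $
  alloy U: M = 20.3 MN·m per $
  alloy C: M = 4.69 MN·m per $
  alloy L: M = 1.52 MN·m per $
  alloy P: M = 0.309 MN·m per $
  alloy D: M = 0.0341 MN·m per $
Highest index: alloy X.

alloy X, M = 247 MN·m per $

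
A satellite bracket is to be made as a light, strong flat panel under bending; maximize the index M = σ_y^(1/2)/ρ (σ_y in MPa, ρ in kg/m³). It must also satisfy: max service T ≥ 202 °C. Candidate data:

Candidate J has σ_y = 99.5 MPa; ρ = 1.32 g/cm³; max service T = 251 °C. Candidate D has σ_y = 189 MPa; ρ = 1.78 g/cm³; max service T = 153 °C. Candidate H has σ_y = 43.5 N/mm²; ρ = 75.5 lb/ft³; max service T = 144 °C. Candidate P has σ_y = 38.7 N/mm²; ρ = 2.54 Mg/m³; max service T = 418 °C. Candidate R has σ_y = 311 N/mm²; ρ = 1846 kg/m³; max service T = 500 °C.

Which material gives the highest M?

Screen on constraints: max service T ≥ 202 °C. Survivors: candidate J, candidate P, candidate R.
Putting every candidate on a common basis:
  candidate J: σ_y = 99.50 MPa, ρ = 1320 kg/m³
  candidate P: σ_y = 38.70 MPa, ρ = 2540 kg/m³
  candidate R: σ_y = 311.0 MPa, ρ = 1846 kg/m³
  candidate R: M = 9.55×10⁻³
  candidate J: M = 7.56×10⁻³
  candidate P: M = 2.45×10⁻³
Highest index: candidate R.

candidate R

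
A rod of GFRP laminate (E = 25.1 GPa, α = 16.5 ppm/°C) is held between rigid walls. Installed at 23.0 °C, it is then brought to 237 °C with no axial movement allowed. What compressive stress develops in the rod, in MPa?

88.6 MPa

ΔT = 214.0 K. Constrained thermal stress σ = E·α·ΔT = 25.10×10³ MPa × 16.5×10⁻⁶ × 214.0 = 88.6 MPa (compressive).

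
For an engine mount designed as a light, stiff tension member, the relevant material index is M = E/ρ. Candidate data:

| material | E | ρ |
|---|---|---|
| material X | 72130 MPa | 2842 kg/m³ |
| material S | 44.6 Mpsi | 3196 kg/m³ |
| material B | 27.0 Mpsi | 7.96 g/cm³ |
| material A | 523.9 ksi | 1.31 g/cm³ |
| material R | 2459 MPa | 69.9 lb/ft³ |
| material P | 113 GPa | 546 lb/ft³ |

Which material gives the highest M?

Normalizing units and computing the index:
  material X: E = 72.13 GPa, ρ = 2842 kg/m³
  material S: E = 307.5 GPa, ρ = 3196 kg/m³
  material B: E = 186.2 GPa, ρ = 7960 kg/m³
  material A: E = 3.612 GPa, ρ = 1310 kg/m³
  material R: E = 2.459 GPa, ρ = 1120 kg/m³
  material P: E = 113.0 GPa, ρ = 8746 kg/m³
  material S: M = 96.2 MN·m/kg
  material X: M = 25.4 MN·m/kg
  material B: M = 23.4 MN·m/kg
  material P: M = 12.9 MN·m/kg
  material A: M = 2.76 MN·m/kg
  material R: M = 2.20 MN·m/kg
Material S has the largest M.

material S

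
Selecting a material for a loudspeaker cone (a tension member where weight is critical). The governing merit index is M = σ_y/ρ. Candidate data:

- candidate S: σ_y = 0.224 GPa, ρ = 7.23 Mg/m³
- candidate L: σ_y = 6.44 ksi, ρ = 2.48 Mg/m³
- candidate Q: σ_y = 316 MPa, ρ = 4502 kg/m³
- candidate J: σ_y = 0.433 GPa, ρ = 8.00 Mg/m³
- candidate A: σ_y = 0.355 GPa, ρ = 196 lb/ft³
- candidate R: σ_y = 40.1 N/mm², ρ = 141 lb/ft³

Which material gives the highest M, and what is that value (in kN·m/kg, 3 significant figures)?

candidate A, M = 113 kN·m/kg

In SI units:
  candidate S: σ_y = 224.0 MPa, ρ = 7230 kg/m³
  candidate L: σ_y = 44.40 MPa, ρ = 2480 kg/m³
  candidate Q: σ_y = 316.0 MPa, ρ = 4502 kg/m³
  candidate J: σ_y = 433.0 MPa, ρ = 8000 kg/m³
  candidate A: σ_y = 355.0 MPa, ρ = 3140 kg/m³
  candidate R: σ_y = 40.10 MPa, ρ = 2259 kg/m³
  candidate A: M = 113 kN·m/kg
  candidate Q: M = 70.2 kN·m/kg
  candidate J: M = 54.1 kN·m/kg
  candidate S: M = 31.0 kN·m/kg
  candidate L: M = 17.9 kN·m/kg
  candidate R: M = 17.8 kN·m/kg
Highest index: candidate A.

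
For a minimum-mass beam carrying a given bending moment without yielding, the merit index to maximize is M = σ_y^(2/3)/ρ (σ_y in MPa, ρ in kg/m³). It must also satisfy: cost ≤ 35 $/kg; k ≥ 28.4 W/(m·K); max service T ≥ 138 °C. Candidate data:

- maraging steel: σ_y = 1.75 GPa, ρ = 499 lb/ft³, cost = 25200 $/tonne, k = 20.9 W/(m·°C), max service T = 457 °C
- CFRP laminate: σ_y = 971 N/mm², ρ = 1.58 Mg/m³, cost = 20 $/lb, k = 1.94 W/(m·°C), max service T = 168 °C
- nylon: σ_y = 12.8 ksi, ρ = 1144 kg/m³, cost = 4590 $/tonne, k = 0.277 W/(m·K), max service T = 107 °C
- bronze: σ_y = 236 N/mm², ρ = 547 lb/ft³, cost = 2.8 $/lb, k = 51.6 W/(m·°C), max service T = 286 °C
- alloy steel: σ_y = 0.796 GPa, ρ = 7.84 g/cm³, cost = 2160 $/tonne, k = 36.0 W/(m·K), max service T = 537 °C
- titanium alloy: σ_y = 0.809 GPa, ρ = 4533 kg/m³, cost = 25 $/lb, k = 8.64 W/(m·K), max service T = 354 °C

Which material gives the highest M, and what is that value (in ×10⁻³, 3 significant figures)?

alloy steel, M = 11.0×10⁻³

Screen on constraints: cost ≤ 35 $/kg; k ≥ 28.4 W/(m·K); max service T ≥ 138 °C. Survivors: bronze, alloy steel.
Normalizing units and computing the index:
  bronze: σ_y = 236.0 MPa, ρ = 8762 kg/m³
  alloy steel: σ_y = 796.0 MPa, ρ = 7840 kg/m³
  alloy steel: M = 11.0×10⁻³
  bronze: M = 4.36×10⁻³
Highest index: alloy steel.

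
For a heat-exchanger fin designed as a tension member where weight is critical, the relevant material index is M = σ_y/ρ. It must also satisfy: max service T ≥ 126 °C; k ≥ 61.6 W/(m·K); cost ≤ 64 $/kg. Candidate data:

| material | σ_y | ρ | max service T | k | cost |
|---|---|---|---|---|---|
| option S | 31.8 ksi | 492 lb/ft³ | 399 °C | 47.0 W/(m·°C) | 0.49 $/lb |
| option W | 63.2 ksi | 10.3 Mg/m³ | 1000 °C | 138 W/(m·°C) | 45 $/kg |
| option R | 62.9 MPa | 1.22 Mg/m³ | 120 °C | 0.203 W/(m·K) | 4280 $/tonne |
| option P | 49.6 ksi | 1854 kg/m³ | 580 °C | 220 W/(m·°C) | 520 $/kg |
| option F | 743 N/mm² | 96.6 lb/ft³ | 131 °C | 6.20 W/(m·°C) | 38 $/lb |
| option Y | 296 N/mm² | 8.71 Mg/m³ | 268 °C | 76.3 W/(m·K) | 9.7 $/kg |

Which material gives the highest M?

Screen on constraints: max service T ≥ 126 °C; k ≥ 61.6 W/(m·K); cost ≤ 64 $/kg. Survivors: option W, option Y.
In SI units:
  option W: σ_y = 435.7 MPa, ρ = 10300 kg/m³
  option Y: σ_y = 296.0 MPa, ρ = 8710 kg/m³
  option W: M = 42.3 kN·m/kg
  option Y: M = 34.0 kN·m/kg
Highest index: option W.

option W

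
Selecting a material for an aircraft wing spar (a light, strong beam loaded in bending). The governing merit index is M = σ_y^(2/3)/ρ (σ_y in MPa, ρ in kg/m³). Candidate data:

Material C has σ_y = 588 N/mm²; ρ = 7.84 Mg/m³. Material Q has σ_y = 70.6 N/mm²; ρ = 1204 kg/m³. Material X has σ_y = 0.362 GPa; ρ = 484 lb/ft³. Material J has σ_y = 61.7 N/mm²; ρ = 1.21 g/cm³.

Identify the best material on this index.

material Q

In SI units:
  material C: σ_y = 588.0 MPa, ρ = 7840 kg/m³
  material Q: σ_y = 70.60 MPa, ρ = 1204 kg/m³
  material X: σ_y = 362.0 MPa, ρ = 7753 kg/m³
  material J: σ_y = 61.70 MPa, ρ = 1210 kg/m³
  material Q: M = 14.2×10⁻³
  material J: M = 12.9×10⁻³
  material C: M = 8.95×10⁻³
  material X: M = 6.55×10⁻³
Highest index: material Q.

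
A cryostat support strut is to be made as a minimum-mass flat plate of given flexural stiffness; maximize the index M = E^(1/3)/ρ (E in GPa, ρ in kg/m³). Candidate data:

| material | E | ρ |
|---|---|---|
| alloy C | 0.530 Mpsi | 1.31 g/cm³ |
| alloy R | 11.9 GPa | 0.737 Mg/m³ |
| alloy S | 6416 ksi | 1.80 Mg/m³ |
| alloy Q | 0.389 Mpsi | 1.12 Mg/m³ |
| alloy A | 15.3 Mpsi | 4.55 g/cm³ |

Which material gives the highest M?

alloy R

In SI units:
  alloy C: E = 3.654 GPa, ρ = 1310 kg/m³
  alloy R: E = 11.90 GPa, ρ = 737.0 kg/m³
  alloy S: E = 44.24 GPa, ρ = 1800 kg/m³
  alloy Q: E = 2.682 GPa, ρ = 1120 kg/m³
  alloy A: E = 105.5 GPa, ρ = 4550 kg/m³
  alloy R: M = 3.10×10⁻³
  alloy S: M = 1.96×10⁻³
  alloy Q: M = 1.24×10⁻³
  alloy C: M = 1.18×10⁻³
  alloy A: M = 1.04×10⁻³
The maximum is for alloy R.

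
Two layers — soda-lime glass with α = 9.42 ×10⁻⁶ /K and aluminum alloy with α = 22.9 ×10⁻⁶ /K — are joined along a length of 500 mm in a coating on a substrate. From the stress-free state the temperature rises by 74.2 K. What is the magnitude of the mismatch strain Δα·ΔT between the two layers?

Δα = |9.42 − 22.9|×10⁻⁶/K = 13.5×10⁻⁶/K.
Mismatch strain = Δα·ΔT = 13.5×10⁻⁶ × 74.2 = 1.00×10⁻³.

1.00×10⁻³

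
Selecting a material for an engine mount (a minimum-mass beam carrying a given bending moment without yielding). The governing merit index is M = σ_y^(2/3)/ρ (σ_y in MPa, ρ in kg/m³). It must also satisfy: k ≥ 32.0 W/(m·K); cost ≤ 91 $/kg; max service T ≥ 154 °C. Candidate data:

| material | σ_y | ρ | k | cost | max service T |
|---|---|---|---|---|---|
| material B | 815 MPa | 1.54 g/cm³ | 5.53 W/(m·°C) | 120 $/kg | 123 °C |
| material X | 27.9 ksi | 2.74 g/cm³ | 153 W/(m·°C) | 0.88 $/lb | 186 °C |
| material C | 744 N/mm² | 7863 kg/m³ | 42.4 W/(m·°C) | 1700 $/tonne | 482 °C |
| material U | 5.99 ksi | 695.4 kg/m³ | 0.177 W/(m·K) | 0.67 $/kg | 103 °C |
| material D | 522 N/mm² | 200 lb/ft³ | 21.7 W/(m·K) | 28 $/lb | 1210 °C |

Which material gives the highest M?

material X

Screen on constraints: k ≥ 32.0 W/(m·K); cost ≤ 91 $/kg; max service T ≥ 154 °C. Survivors: material X, material C.
After converting to SI:
  material X: σ_y = 192.4 MPa, ρ = 2740 kg/m³
  material C: σ_y = 744.0 MPa, ρ = 7863 kg/m³
  material X: M = 12.2×10⁻³
  material C: M = 10.4×10⁻³
Material X ranks first.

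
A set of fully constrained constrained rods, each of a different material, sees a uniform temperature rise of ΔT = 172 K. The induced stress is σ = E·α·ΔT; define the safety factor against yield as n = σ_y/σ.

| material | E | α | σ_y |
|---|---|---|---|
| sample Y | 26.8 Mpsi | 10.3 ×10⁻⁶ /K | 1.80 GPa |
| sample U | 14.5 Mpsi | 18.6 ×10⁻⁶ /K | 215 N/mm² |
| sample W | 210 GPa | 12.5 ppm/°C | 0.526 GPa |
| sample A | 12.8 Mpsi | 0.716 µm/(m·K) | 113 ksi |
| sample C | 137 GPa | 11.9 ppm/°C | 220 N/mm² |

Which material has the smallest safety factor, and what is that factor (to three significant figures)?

With everything in SI (GPa, ×10⁻⁶/K, MPa):
  sample Y: E = 184.8, α = 10.3, σ_y = 1800 → σ = 327 MPa, n = 5.50
  sample U: E = 99.97, α = 18.6, σ_y = 215.0 → σ = 320 MPa, n = 0.672
  sample W: E = 210.0, α = 12.5, σ_y = 526.0 → σ = 452 MPa, n = 1.17
  sample A: E = 88.25, α = 0.716, σ_y = 779.1 → σ = 10.9 MPa, n = 71.7
  sample C: E = 137.0, α = 11.9, σ_y = 220.0 → σ = 280 MPa, n = 0.785
The minimum is sample U at n = 0.672.

sample U, n = 0.672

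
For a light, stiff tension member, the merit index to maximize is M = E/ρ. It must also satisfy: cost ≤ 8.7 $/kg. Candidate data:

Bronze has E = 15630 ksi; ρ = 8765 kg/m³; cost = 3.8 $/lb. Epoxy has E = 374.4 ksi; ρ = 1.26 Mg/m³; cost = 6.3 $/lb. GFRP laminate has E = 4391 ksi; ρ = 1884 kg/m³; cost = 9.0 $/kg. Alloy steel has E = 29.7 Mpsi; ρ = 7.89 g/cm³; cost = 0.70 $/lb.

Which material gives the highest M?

Screen on constraints: cost ≤ 8.7 $/kg. Survivors: bronze, alloy steel.
Convert each candidate to consistent units, then evaluate M:
  bronze: E = 107.8 GPa, ρ = 8765 kg/m³
  alloy steel: E = 204.8 GPa, ρ = 7890 kg/m³
  alloy steel: M = 26.0 MN·m/kg
  bronze: M = 12.3 MN·m/kg
Alloy steel has the largest M.

alloy steel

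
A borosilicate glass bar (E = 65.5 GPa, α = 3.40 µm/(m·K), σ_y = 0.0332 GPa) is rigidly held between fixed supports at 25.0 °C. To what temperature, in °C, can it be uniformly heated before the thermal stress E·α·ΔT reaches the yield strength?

σ_y = 0.0332 GPa = 33.20 MPa.
E·α·ΔT = 33.20 MPa ⇒ ΔT = 33.20 / (65.50×10³ × 3.40×10⁻⁶) = 149.1 K.
T = 25.0 + 149.1 = 174.1 °C.

174 °C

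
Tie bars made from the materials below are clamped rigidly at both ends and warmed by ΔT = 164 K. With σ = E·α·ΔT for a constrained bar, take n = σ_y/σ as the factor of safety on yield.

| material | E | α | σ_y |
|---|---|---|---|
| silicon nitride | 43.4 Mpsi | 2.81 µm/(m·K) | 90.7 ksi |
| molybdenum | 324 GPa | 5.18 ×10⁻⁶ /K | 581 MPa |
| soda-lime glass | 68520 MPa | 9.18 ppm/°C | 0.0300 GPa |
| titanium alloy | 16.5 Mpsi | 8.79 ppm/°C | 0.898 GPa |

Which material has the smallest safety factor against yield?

soda-lime glass

In consistent units (E in GPa, α in ×10⁻⁶/K, σ_y in MPa):
  silicon nitride: E = 299.2, α = 2.81, σ_y = 625.4 → σ = 138 MPa, n = 4.53
  molybdenum: E = 324.0, α = 5.18, σ_y = 581.0 → σ = 275 MPa, n = 2.11
  soda-lime glass: E = 68.52, α = 9.18, σ_y = 30.00 → σ = 103 MPa, n = 0.291
  titanium alloy: E = 113.8, α = 8.79, σ_y = 898.0 → σ = 164 MPa, n = 5.48
Soda-lime glass has the lowest safety factor, n = 0.291.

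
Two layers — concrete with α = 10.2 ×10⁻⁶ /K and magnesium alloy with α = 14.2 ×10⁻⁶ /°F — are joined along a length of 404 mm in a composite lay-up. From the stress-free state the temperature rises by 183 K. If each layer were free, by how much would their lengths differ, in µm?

magnesium alloy: α = 14.2×10⁻⁶/°F × 9/5 = 25.6×10⁻⁶/K.
Δα = |10.2 − 25.6|×10⁻⁶/K = 15.4×10⁻⁶/K.
ΔL_mismatch = Δα·L·ΔT = 15.4×10⁻⁶ × 404.0 mm × 183.0 K = 1140 µm.

1140 µm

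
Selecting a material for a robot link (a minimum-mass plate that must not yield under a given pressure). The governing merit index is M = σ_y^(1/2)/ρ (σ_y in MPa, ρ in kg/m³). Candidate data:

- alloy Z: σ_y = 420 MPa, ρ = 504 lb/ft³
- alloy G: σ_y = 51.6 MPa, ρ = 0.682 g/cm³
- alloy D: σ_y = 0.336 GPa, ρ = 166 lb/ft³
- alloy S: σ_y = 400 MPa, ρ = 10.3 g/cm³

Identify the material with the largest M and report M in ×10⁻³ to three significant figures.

After converting to SI:
  alloy Z: σ_y = 420.0 MPa, ρ = 8073 kg/m³
  alloy G: σ_y = 51.60 MPa, ρ = 682.0 kg/m³
  alloy D: σ_y = 336.0 MPa, ρ = 2659 kg/m³
  alloy S: σ_y = 400.0 MPa, ρ = 10300 kg/m³
  alloy G: M = 10.5×10⁻³
  alloy D: M = 6.89×10⁻³
  alloy Z: M = 2.54×10⁻³
  alloy S: M = 1.94×10⁻³
Alloy G has the largest M.

alloy G, M = 10.5×10⁻³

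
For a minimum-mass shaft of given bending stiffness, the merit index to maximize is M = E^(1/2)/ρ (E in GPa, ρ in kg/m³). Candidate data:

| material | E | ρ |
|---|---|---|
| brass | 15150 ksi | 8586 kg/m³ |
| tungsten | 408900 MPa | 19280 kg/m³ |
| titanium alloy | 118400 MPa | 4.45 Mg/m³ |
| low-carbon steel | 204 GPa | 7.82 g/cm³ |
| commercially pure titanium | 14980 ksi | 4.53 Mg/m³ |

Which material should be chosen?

titanium alloy

In SI units:
  brass: E = 104.5 GPa, ρ = 8586 kg/m³
  tungsten: E = 408.9 GPa, ρ = 19280 kg/m³
  titanium alloy: E = 118.4 GPa, ρ = 4450 kg/m³
  low-carbon steel: E = 204.0 GPa, ρ = 7820 kg/m³
  commercially pure titanium: E = 103.3 GPa, ρ = 4530 kg/m³
  titanium alloy: M = 2.45×10⁻³
  commercially pure titanium: M = 2.24×10⁻³
  low-carbon steel: M = 1.83×10⁻³
  brass: M = 1.19×10⁻³
  tungsten: M = 1.05×10⁻³
Highest index: titanium alloy.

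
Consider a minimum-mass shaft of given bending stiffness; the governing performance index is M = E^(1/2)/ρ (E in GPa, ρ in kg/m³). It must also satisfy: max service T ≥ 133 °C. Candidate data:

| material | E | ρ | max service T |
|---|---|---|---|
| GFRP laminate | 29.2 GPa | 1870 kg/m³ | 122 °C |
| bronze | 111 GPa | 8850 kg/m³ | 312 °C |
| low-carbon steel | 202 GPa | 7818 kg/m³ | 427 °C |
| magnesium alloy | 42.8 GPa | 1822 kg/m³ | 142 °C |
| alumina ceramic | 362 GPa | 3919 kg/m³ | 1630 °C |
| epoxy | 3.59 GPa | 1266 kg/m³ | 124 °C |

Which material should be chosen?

Screen on constraints: max service T ≥ 133 °C. Survivors: bronze, low-carbon steel, magnesium alloy, alumina ceramic.
Per-candidate index values:
  alumina ceramic: M = 4.85×10⁻³
  magnesium alloy: M = 3.59×10⁻³
  low-carbon steel: M = 1.82×10⁻³
  bronze: M = 1.19×10⁻³
Highest index: alumina ceramic.

alumina ceramic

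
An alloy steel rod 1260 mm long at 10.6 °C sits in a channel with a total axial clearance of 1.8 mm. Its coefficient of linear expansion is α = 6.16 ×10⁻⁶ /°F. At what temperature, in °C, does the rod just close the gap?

139 °C

α = 6.16×10⁻⁶/°F × 9/5 = 11.1×10⁻⁶/K.
α·L₀·ΔT = 1.8 mm ⇒ ΔT = 1.8 / (11.1×10⁻⁶ × 1260.0) = 128.8 K.
T = 10.6 + 128.8 = 139.4 °C.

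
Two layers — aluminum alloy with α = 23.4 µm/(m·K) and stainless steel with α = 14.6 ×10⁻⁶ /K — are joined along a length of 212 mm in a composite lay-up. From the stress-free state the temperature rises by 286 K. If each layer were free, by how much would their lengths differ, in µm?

Δα = |23.4 − 14.6|×10⁻⁶/K = 8.80×10⁻⁶/K.
ΔL_mismatch = Δα·L·ΔT = 8.80×10⁻⁶ × 212.0 mm × 286.0 K = 534 µm.

534 µm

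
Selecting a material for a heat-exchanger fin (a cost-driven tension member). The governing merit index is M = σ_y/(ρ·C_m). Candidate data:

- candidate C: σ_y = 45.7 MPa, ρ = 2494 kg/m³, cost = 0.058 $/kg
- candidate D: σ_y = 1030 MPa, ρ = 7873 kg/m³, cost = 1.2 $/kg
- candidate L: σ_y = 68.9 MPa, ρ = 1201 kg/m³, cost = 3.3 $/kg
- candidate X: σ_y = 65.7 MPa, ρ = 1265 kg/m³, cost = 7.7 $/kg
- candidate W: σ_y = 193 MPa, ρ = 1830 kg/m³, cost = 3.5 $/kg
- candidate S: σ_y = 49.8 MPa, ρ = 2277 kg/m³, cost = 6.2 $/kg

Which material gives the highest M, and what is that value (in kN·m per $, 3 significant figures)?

Per-candidate index values:
  candidate C: M = 316 kN·m per $
  candidate D: M = 109 kN·m per $
  candidate W: M = 30.1 kN·m per $
  candidate L: M = 17.4 kN·m per $
  candidate X: M = 6.75 kN·m per $
  candidate S: M = 3.53 kN·m per $
The maximum is for candidate C.

candidate C, M = 316 kN·m per $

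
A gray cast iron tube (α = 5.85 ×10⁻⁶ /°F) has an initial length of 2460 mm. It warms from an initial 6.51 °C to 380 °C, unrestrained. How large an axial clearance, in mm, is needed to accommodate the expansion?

Convert α: 5.85×10⁻⁶/°F × (9/5) = 10.5×10⁻⁶/K.
ΔT = 380 − 6.51 = 373.5 K.
ΔL = α·L₀·ΔT = 10.5×10⁻⁶ × 2460 mm × 373.5 K = 9.67 mm.

9.67 mm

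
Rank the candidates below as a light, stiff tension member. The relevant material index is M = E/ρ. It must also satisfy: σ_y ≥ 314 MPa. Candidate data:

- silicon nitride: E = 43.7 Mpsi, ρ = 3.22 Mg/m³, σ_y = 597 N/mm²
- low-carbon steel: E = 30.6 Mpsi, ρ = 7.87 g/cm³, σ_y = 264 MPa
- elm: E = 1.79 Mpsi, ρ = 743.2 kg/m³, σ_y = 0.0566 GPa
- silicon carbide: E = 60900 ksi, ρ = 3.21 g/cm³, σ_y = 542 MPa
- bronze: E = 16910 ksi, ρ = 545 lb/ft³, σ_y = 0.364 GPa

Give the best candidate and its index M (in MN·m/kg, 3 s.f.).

silicon carbide, M = 131 MN·m/kg

Screen on constraints: σ_y ≥ 314 MPa. Survivors: silicon nitride, silicon carbide, bronze.
Convert each candidate to consistent units, then evaluate M:
  silicon nitride: E = 301.3 GPa, ρ = 3220 kg/m³
  silicon carbide: E = 419.9 GPa, ρ = 3210 kg/m³
  bronze: E = 116.6 GPa, ρ = 8730 kg/m³
  silicon carbide: M = 131 MN·m/kg
  silicon nitride: M = 93.6 MN·m/kg
  bronze: M = 13.4 MN·m/kg
The maximum is for silicon carbide.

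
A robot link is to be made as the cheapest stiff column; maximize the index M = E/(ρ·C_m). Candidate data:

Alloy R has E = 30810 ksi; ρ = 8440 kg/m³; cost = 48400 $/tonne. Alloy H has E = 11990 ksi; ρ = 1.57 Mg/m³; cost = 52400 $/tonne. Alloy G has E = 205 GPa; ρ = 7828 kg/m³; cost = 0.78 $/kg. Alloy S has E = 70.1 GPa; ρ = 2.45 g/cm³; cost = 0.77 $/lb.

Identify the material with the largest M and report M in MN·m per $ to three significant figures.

In SI units:
  alloy R: E = 212.4 GPa, ρ = 8440 kg/m³, cost = 48.40 $/kg
  alloy H: E = 82.67 GPa, ρ = 1570 kg/m³, cost = 52.40 $/kg
  alloy G: E = 205.0 GPa, ρ = 7828 kg/m³, cost = 0.7800 $/kg
  alloy S: E = 70.10 GPa, ρ = 2450 kg/m³, cost = 1.698 $/kg
  alloy G: M = 33.6 MN·m per $
  alloy S: M = 16.9 MN·m per $
  alloy H: M = 1.00 MN·m per $
  alloy R: M = 0.520 MN·m per $
Highest index: alloy G.

alloy G, M = 33.6 MN·m per $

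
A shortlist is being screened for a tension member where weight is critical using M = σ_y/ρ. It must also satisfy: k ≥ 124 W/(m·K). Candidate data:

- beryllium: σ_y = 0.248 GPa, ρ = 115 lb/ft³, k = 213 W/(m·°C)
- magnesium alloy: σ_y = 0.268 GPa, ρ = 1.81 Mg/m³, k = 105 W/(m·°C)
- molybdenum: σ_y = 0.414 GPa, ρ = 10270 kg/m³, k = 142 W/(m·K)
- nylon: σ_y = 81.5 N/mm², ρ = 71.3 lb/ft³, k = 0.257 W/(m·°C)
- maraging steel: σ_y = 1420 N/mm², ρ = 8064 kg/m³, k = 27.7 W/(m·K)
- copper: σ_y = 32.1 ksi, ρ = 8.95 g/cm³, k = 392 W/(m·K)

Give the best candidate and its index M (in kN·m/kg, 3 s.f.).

Screen on constraints: k ≥ 124 W/(m·K). Survivors: beryllium, molybdenum, copper.
Putting every candidate on a common basis:
  beryllium: σ_y = 248.0 MPa, ρ = 1842 kg/m³
  molybdenum: σ_y = 414.0 MPa, ρ = 10270 kg/m³
  copper: σ_y = 221.3 MPa, ρ = 8950 kg/m³
  beryllium: M = 135 kN·m/kg
  molybdenum: M = 40.3 kN·m/kg
  copper: M = 24.7 kN·m/kg
Beryllium has the largest M.

beryllium, M = 135 kN·m/kg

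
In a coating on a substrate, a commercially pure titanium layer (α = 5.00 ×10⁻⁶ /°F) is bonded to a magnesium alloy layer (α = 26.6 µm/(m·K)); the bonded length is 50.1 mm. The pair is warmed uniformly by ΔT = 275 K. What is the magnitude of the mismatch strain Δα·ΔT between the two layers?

commercially pure titanium: α = 5.00×10⁻⁶/°F × 9/5 = 9.00×10⁻⁶/K.
Δα = |9.00 − 26.6|×10⁻⁶/K = 17.6×10⁻⁶/K.
Mismatch strain = Δα·ΔT = 17.6×10⁻⁶ × 275.0 = 4.84×10⁻³.

4.84×10⁻³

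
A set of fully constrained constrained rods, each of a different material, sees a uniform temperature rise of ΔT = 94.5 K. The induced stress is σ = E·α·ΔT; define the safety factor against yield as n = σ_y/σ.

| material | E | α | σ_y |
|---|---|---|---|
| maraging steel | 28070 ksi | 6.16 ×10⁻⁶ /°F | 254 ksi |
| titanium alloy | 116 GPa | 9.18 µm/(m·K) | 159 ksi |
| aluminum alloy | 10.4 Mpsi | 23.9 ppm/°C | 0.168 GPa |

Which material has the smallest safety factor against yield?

In consistent units (E in GPa, α in ×10⁻⁶/K, σ_y in MPa):
  maraging steel: E = 193.5, α = 11.1, σ_y = 1751 → σ = 203 MPa, n = 8.64
  titanium alloy: E = 116.0, α = 9.18, σ_y = 1096 → σ = 101 MPa, n = 10.9
  aluminum alloy: E = 71.71, α = 23.9, σ_y = 168.0 → σ = 162 MPa, n = 1.04
The minimum is aluminum alloy at n = 1.04.

aluminum alloy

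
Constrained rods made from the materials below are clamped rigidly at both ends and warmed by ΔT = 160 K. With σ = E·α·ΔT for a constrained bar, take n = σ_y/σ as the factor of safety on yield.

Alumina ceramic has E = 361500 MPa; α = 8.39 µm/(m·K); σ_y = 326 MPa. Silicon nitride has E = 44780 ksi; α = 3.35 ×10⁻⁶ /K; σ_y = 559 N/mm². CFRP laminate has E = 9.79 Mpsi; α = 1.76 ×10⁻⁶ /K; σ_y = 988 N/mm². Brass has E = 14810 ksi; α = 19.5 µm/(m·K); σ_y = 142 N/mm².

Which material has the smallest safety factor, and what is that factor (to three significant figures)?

In consistent units (E in GPa, α in ×10⁻⁶/K, σ_y in MPa):
  alumina ceramic: E = 361.5, α = 8.39, σ_y = 326.0 → σ = 485 MPa, n = 0.672
  silicon nitride: E = 308.7, α = 3.35, σ_y = 559.0 → σ = 165 MPa, n = 3.38
  CFRP laminate: E = 67.50, α = 1.76, σ_y = 988.0 → σ = 19.0 MPa, n = 52.0
  brass: E = 102.1, α = 19.5, σ_y = 142.0 → σ = 319 MPa, n = 0.446
Brass has the lowest safety factor, n = 0.446.

brass, n = 0.446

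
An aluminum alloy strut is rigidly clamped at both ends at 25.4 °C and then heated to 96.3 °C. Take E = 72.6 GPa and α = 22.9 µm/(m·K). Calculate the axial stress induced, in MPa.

118 MPa

ΔT = 70.90 K. Constrained thermal stress σ = E·α·ΔT = 72.60×10³ MPa × 22.9×10⁻⁶ × 70.90 = 118 MPa (compressive).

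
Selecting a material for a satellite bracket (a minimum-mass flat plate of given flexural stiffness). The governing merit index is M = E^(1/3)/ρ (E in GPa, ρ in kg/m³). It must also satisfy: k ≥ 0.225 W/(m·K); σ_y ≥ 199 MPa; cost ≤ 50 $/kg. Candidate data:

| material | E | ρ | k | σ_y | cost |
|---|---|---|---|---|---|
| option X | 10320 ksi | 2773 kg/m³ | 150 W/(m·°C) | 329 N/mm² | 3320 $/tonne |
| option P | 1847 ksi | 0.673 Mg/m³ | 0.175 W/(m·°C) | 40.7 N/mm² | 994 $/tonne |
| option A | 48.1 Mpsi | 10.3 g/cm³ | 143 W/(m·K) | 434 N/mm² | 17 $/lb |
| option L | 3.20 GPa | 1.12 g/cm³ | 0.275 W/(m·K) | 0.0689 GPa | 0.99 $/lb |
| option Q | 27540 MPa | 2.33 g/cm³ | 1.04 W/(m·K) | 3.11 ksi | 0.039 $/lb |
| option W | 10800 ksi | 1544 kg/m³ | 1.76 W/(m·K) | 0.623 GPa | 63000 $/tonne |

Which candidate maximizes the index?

Screen on constraints: k ≥ 0.225 W/(m·K); σ_y ≥ 199 MPa; cost ≤ 50 $/kg. Survivors: option X, option A.
Putting every candidate on a common basis:
  option X: E = 71.15 GPa, ρ = 2773 kg/m³
  option A: E = 331.6 GPa, ρ = 10300 kg/m³
  option X: M = 1.49×10⁻³
  option A: M = 0.672×10⁻³
Highest index: option X.

option X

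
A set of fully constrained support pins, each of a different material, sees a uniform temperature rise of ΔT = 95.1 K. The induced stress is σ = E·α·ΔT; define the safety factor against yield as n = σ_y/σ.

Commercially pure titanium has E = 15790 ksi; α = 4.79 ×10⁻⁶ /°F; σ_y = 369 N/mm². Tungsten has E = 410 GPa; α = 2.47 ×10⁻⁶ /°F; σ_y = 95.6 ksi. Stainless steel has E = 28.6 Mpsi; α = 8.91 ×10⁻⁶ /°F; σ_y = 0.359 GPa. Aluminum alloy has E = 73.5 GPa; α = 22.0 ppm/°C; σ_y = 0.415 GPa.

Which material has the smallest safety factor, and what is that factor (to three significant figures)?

Converting E to GPa, α to ×10⁻⁶/K, σ_y to MPa, then σ and n for each:
  commercially pure titanium: E = 108.9, α = 8.62, σ_y = 369.0 → σ = 89.3 MPa, n = 4.13
  tungsten: E = 410.0, α = 4.45, σ_y = 659.1 → σ = 173 MPa, n = 3.80
  stainless steel: E = 197.2, α = 16.0, σ_y = 359.0 → σ = 301 MPa, n = 1.19
  aluminum alloy: E = 73.50, α = 22.0, σ_y = 415.0 → σ = 154 MPa, n = 2.70
Smallest n: stainless steel with n = 1.19.

stainless steel, n = 1.19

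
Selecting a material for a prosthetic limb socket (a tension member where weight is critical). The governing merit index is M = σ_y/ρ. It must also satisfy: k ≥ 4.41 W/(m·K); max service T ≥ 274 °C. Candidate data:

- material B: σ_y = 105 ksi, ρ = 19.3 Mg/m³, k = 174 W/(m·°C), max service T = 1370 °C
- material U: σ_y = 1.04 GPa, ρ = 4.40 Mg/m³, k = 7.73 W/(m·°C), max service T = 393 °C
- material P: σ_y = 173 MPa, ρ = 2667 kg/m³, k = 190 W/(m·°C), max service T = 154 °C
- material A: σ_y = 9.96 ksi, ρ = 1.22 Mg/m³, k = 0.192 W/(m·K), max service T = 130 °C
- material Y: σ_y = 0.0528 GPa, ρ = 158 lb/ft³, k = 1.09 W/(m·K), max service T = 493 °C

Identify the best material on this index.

Screen on constraints: k ≥ 4.41 W/(m·K); max service T ≥ 274 °C. Survivors: material B, material U.
Putting every candidate on a common basis:
  material B: σ_y = 723.9 MPa, ρ = 19300 kg/m³
  material U: σ_y = 1040 MPa, ρ = 4400 kg/m³
  material U: M = 236 kN·m/kg
  material B: M = 37.5 kN·m/kg
The maximum is for material U.

material U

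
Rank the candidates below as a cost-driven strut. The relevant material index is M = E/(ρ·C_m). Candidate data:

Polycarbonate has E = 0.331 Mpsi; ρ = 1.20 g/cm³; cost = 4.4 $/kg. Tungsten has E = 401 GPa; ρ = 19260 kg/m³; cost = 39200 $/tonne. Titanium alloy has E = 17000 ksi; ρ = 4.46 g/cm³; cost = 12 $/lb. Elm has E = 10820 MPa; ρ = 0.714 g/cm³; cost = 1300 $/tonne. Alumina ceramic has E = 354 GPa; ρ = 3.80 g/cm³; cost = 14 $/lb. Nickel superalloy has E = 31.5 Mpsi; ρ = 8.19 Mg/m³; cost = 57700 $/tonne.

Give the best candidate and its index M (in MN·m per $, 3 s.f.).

After converting to SI:
  polycarbonate: E = 2.282 GPa, ρ = 1200 kg/m³, cost = 4.400 $/kg
  tungsten: E = 401.0 GPa, ρ = 19260 kg/m³, cost = 39.20 $/kg
  titanium alloy: E = 117.2 GPa, ρ = 4460 kg/m³, cost = 26.46 $/kg
  elm: E = 10.82 GPa, ρ = 714.0 kg/m³, cost = 1.300 $/kg
  alumina ceramic: E = 354.0 GPa, ρ = 3800 kg/m³, cost = 30.86 $/kg
  nickel superalloy: E = 217.2 GPa, ρ = 8190 kg/m³, cost = 57.70 $/kg
  elm: M = 11.7 MN·m per $
  alumina ceramic: M = 3.02 MN·m per $
  titanium alloy: M = 0.993 MN·m per $
  tungsten: M = 0.531 MN·m per $
  nickel superalloy: M = 0.460 MN·m per $
  polycarbonate: M = 0.432 MN·m per $
Highest index: elm.

elm, M = 11.7 MN·m per $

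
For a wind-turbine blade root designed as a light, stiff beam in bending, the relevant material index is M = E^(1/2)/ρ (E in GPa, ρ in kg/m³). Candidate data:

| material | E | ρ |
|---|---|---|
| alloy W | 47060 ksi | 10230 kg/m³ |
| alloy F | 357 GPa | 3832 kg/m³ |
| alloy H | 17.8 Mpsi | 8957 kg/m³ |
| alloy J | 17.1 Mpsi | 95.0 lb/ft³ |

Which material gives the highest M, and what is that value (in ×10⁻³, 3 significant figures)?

alloy J, M = 7.14×10⁻³

Putting every candidate on a common basis:
  alloy W: E = 324.5 GPa, ρ = 10230 kg/m³
  alloy F: E = 357.0 GPa, ρ = 3832 kg/m³
  alloy H: E = 122.7 GPa, ρ = 8957 kg/m³
  alloy J: E = 117.9 GPa, ρ = 1522 kg/m³
  alloy J: M = 7.14×10⁻³
  alloy F: M = 4.93×10⁻³
  alloy W: M = 1.76×10⁻³
  alloy H: M = 1.24×10⁻³
Alloy J ranks first.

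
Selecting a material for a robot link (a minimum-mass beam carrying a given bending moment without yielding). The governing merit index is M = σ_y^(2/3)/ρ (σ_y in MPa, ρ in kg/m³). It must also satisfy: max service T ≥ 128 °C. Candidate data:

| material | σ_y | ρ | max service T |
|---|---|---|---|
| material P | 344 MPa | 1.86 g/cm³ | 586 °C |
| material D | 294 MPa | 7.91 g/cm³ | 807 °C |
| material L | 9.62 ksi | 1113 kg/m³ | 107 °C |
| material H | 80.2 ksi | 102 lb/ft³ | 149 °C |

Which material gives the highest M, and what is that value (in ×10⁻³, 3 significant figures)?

Screen on constraints: max service T ≥ 128 °C. Survivors: material P, material D, material H.
Convert each candidate to consistent units, then evaluate M:
  material P: σ_y = 344.0 MPa, ρ = 1860 kg/m³
  material D: σ_y = 294.0 MPa, ρ = 7910 kg/m³
  material H: σ_y = 553.0 MPa, ρ = 1634 kg/m³
  material H: M = 41.2×10⁻³
  material P: M = 26.4×10⁻³
  material D: M = 5.59×10⁻³
Highest index: material H.

material H, M = 41.2×10⁻³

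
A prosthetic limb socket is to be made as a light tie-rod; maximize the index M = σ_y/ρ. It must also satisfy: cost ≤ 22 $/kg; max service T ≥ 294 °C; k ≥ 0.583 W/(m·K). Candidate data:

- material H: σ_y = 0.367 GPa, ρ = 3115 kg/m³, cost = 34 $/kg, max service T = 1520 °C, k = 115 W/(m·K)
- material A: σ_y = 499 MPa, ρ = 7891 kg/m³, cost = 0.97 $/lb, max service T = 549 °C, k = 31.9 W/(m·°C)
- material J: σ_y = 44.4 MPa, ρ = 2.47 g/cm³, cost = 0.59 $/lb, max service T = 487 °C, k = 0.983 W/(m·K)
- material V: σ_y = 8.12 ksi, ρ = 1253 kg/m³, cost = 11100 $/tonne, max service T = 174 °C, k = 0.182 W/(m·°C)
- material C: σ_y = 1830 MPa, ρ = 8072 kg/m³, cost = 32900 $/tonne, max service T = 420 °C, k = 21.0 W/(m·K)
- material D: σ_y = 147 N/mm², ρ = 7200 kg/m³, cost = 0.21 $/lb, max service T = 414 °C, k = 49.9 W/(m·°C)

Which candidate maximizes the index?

Screen on constraints: cost ≤ 22 $/kg; max service T ≥ 294 °C; k ≥ 0.583 W/(m·K). Survivors: material A, material J, material D.
Putting every candidate on a common basis:
  material A: σ_y = 499.0 MPa, ρ = 7891 kg/m³
  material J: σ_y = 44.40 MPa, ρ = 2470 kg/m³
  material D: σ_y = 147.0 MPa, ρ = 7200 kg/m³
  material A: M = 63.2 kN·m/kg
  material D: M = 20.4 kN·m/kg
  material J: M = 18.0 kN·m/kg
The maximum is for material A.

material A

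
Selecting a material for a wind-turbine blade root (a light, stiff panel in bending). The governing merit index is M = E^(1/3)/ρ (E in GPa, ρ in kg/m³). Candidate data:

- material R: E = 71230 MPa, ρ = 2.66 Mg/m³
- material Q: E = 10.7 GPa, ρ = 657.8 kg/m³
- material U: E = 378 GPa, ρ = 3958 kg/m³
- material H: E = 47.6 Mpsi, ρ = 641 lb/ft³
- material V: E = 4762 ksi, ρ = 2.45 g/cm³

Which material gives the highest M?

material Q

After converting to SI:
  material R: E = 71.23 GPa, ρ = 2660 kg/m³
  material Q: E = 10.70 GPa, ρ = 657.8 kg/m³
  material U: E = 378.0 GPa, ρ = 3958 kg/m³
  material H: E = 328.2 GPa, ρ = 10270 kg/m³
  material V: E = 32.83 GPa, ρ = 2450 kg/m³
  material Q: M = 3.35×10⁻³
  material U: M = 1.83×10⁻³
  material R: M = 1.56×10⁻³
  material V: M = 1.31×10⁻³
  material H: M = 0.672×10⁻³
The maximum is for material Q.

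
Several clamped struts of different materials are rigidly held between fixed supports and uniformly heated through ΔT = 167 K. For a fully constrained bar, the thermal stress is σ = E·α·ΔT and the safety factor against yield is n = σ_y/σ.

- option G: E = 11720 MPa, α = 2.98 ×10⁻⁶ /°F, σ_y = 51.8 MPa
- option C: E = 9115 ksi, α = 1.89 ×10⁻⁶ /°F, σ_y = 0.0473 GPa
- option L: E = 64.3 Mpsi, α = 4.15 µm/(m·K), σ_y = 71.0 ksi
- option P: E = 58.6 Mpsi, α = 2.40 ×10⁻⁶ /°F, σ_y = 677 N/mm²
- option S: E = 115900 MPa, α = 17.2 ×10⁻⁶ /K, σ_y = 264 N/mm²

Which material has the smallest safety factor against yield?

Converting E to GPa, α to ×10⁻⁶/K, σ_y to MPa, then σ and n for each:
  option G: E = 11.72, α = 5.36, σ_y = 51.80 → σ = 10.5 MPa, n = 4.93
  option C: E = 62.85, α = 3.40, σ_y = 47.30 → σ = 35.7 MPa, n = 1.32
  option L: E = 443.3, α = 4.15, σ_y = 489.5 → σ = 307 MPa, n = 1.59
  option P: E = 404.0, α = 4.32, σ_y = 677.0 → σ = 291 MPa, n = 2.32
  option S: E = 115.9, α = 17.2, σ_y = 264.0 → σ = 333 MPa, n = 0.793
Smallest n: option S with n = 0.793.

option S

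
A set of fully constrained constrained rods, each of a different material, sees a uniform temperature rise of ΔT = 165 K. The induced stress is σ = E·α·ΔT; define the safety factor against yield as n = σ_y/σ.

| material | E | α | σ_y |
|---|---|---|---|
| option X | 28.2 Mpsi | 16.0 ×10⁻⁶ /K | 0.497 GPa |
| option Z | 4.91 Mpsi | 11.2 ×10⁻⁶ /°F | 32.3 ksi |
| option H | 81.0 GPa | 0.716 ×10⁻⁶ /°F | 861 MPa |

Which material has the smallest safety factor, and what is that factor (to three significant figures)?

option X, n = 0.968

In consistent units (E in GPa, α in ×10⁻⁶/K, σ_y in MPa):
  option X: E = 194.4, α = 16.0, σ_y = 497.0 → σ = 513 MPa, n = 0.968
  option Z: E = 33.85, α = 20.2, σ_y = 222.7 → σ = 113 MPa, n = 1.98
  option H: E = 81.00, α = 1.29, σ_y = 861.0 → σ = 17.2 MPa, n = 50.0
Option X has the lowest safety factor, n = 0.968.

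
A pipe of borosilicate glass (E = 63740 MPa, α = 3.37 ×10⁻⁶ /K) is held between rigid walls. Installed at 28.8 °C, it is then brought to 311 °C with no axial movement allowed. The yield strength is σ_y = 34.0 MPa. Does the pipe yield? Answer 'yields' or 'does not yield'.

yields

E = 63740 MPa = 63.74 GPa.
ΔT = 282.2 K. Constrained thermal stress σ = E·α·ΔT = 63.74×10³ MPa × 3.37×10⁻⁶ × 282.2 = 60.6 MPa (compressive).
Compare to σ_y = 34.0 MPa: σ ≥ σ_y, so it yields.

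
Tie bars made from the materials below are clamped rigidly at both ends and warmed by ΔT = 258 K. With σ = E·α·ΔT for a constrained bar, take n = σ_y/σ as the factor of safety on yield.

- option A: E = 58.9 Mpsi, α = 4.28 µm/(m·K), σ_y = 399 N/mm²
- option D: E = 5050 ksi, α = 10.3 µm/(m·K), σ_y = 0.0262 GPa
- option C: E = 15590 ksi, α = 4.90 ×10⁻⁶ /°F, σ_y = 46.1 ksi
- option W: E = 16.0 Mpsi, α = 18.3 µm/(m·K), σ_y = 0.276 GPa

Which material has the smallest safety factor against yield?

option D

With everything in SI (GPa, ×10⁻⁶/K, MPa):
  option A: E = 406.1, α = 4.28, σ_y = 399.0 → σ = 448 MPa, n = 0.890
  option D: E = 34.82, α = 10.3, σ_y = 26.20 → σ = 92.5 MPa, n = 0.283
  option C: E = 107.5, α = 8.82, σ_y = 317.8 → σ = 245 MPa, n = 1.30
  option W: E = 110.3, α = 18.3, σ_y = 276.0 → σ = 521 MPa, n = 0.530
The minimum is option D at n = 0.283.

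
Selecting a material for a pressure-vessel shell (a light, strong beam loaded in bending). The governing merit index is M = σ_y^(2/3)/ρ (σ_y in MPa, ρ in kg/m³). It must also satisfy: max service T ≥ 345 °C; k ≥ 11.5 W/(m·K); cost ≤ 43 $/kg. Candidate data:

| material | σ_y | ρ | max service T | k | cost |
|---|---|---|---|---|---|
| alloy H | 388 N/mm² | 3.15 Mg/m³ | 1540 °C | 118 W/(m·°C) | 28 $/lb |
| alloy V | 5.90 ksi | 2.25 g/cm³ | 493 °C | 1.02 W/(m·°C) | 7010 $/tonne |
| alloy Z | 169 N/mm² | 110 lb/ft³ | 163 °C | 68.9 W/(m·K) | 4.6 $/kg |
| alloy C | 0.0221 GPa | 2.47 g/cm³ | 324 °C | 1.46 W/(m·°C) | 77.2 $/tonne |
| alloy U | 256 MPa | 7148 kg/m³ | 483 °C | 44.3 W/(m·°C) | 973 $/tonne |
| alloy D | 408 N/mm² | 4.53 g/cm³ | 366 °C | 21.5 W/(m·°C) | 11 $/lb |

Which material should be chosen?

Screen on constraints: max service T ≥ 345 °C; k ≥ 11.5 W/(m·K); cost ≤ 43 $/kg. Survivors: alloy U, alloy D.
Convert each candidate to consistent units, then evaluate M:
  alloy U: σ_y = 256.0 MPa, ρ = 7148 kg/m³
  alloy D: σ_y = 408.0 MPa, ρ = 4530 kg/m³
  alloy D: M = 12.1×10⁻³
  alloy U: M = 5.64×10⁻³
Alloy D has the largest M.

alloy D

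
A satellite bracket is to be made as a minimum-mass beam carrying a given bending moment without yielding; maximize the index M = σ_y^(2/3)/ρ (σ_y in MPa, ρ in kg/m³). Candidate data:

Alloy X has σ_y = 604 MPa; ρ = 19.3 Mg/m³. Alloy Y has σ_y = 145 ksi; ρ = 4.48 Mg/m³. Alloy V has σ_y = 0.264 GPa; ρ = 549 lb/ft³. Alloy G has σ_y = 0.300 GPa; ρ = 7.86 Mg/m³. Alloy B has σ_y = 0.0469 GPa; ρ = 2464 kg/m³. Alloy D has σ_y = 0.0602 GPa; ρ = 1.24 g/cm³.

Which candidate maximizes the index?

Normalizing units and computing the index:
  alloy X: σ_y = 604.0 MPa, ρ = 19300 kg/m³
  alloy Y: σ_y = 999.7 MPa, ρ = 4480 kg/m³
  alloy V: σ_y = 264.0 MPa, ρ = 8794 kg/m³
  alloy G: σ_y = 300.0 MPa, ρ = 7860 kg/m³
  alloy B: σ_y = 46.90 MPa, ρ = 2464 kg/m³
  alloy D: σ_y = 60.20 MPa, ρ = 1240 kg/m³
  alloy Y: M = 22.3×10⁻³
  alloy D: M = 12.4×10⁻³
  alloy G: M = 5.70×10⁻³
  alloy B: M = 5.28×10⁻³
  alloy V: M = 4.68×10⁻³
  alloy X: M = 3.70×10⁻³
Highest index: alloy Y.

alloy Y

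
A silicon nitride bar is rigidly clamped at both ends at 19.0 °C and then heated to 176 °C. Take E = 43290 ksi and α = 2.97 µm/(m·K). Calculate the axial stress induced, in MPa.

E = 43290 ksi = 298.5 GPa.
ΔT = 157.0 K. Constrained thermal stress σ = E·α·ΔT = 298.5×10³ MPa × 2.97×10⁻⁶ × 157.0 = 139 MPa (compressive).

139 MPa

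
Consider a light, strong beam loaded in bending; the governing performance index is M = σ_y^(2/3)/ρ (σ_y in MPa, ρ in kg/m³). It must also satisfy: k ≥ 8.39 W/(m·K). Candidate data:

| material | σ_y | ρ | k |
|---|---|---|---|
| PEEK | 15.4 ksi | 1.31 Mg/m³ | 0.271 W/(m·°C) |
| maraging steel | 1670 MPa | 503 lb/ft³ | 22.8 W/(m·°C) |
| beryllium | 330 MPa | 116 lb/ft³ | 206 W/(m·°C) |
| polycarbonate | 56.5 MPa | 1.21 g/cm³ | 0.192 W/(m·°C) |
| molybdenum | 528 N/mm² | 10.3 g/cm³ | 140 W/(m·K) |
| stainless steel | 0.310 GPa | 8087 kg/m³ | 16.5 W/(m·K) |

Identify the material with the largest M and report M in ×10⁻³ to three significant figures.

Screen on constraints: k ≥ 8.39 W/(m·K). Survivors: maraging steel, beryllium, molybdenum, stainless steel.
Convert each candidate to consistent units, then evaluate M:
  maraging steel: σ_y = 1670 MPa, ρ = 8057 kg/m³
  beryllium: σ_y = 330.0 MPa, ρ = 1858 kg/m³
  molybdenum: σ_y = 528.0 MPa, ρ = 10300 kg/m³
  stainless steel: σ_y = 310.0 MPa, ρ = 8087 kg/m³
  beryllium: M = 25.7×10⁻³
  maraging steel: M = 17.5×10⁻³
  molybdenum: M = 6.34×10⁻³
  stainless steel: M = 5.66×10⁻³
Beryllium has the largest M.

beryllium, M = 25.7×10⁻³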